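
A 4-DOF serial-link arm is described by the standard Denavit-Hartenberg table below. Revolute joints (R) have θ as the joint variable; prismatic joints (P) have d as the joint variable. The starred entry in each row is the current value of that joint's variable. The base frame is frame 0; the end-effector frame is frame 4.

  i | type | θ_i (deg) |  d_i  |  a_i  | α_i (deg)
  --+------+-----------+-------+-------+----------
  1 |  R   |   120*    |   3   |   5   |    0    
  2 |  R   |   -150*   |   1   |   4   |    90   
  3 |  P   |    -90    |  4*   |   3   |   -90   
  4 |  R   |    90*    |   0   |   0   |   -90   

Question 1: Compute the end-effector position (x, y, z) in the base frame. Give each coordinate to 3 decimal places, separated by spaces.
-1.036 -1.134 1.000

after link 1: o_1 = (-2.5000, 4.3301, 3.0000)
after link 2: o_2 = (0.9641, 2.3301, 4.0000)
after link 3: o_3 = (-1.0359, -1.1340, 1.0000)
after link 4: o_4 = (-1.0359, -1.1340, 1.0000)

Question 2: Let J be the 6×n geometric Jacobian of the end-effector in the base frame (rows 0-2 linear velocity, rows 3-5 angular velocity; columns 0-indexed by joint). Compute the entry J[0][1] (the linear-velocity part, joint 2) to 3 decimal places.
5.464

axis z_1 = (0.0000,0.0000,1.0000); lever o_n−o_1 = (1.4641,-5.4641,-2.0000)
cross product → J_v[:, 1] = (5.4641,1.4641,-0.0000)
J_ω[:, 1] = z_1
entry J[0][1] = 5.4641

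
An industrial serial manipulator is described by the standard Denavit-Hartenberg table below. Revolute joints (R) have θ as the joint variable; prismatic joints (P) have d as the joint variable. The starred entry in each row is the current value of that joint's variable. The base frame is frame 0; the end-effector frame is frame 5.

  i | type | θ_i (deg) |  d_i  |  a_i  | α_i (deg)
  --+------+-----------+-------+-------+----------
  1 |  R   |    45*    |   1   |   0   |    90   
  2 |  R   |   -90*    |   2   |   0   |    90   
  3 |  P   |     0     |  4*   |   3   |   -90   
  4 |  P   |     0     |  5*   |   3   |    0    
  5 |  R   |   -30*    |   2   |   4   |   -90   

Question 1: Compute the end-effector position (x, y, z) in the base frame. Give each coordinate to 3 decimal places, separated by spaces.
2.121 -10.607 -8.464

after link 1: o_1 = (0.0000, 0.0000, 1.0000)
after link 2: o_2 = (1.4142, -1.4142, 1.0000)
after link 3: o_3 = (-1.4142, -4.2426, -2.0000)
after link 4: o_4 = (2.1213, -7.7782, -5.0000)
after link 5: o_5 = (2.1213, -10.6066, -8.4641)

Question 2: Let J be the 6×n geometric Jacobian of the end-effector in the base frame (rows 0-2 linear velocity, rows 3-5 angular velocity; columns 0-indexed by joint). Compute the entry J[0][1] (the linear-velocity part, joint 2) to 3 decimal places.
6.692

axis z_1 = (0.7071,-0.7071,0.0000); lever o_n−o_1 = (2.1213,-10.6066,-9.4641)
cross product → J_v[:, 1] = (6.6921,6.6921,-6.0000)
J_ω[:, 1] = z_1
entry J[0][1] = 6.6921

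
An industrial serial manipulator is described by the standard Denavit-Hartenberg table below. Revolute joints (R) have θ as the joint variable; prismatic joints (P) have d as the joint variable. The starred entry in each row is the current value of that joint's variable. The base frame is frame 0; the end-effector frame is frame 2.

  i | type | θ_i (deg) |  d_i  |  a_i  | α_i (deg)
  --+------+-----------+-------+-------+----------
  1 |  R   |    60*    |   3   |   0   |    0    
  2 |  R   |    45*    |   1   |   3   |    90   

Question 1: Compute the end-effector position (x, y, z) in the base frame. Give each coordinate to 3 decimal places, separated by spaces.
after link 1: o_1 = (0.0000, 0.0000, 3.0000)
after link 2: o_2 = (-0.7765, 2.8978, 4.0000)

-0.776 2.898 4.000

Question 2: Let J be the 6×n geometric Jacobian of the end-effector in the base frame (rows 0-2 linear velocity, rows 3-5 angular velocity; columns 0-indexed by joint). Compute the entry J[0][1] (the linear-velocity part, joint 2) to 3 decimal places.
axis z_1 = (0.0000,0.0000,1.0000); lever o_n−o_1 = (-0.7765,2.8978,1.0000)
cross product → J_v[:, 1] = (-2.8978,-0.7765,0.0000)
J_ω[:, 1] = z_1
entry J[0][1] = -2.8978

-2.898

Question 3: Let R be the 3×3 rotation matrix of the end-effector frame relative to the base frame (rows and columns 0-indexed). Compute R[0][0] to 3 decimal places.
End-effector x-axis (col 0 of R) = (-0.2588,0.9659,0.0000)
R[0][0] = -0.2588

-0.259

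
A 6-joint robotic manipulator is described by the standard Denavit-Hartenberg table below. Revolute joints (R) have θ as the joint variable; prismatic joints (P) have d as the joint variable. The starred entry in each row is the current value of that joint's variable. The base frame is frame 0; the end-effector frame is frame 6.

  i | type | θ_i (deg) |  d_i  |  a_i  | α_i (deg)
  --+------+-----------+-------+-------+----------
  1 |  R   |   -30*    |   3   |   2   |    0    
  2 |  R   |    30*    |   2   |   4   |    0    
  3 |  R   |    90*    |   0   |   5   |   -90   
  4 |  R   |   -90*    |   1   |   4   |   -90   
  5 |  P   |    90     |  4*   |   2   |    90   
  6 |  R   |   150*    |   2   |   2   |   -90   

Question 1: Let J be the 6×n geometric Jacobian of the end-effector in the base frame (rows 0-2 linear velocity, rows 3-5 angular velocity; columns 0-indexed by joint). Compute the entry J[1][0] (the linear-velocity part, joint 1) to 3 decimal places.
axis z_0 = ẑ; lever o_n−o_0 = (5.0000,9.0000,11.0000)
cross product → J_v[:, 0] = (-9.0000,5.0000,0.0000)
J_ω[:, 0] = z_0
entry J[1][0] = 5.0000

5.000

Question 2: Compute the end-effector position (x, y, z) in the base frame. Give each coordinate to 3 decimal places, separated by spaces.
after link 1: o_1 = (1.7321, -1.0000, 3.0000)
after link 2: o_2 = (5.7321, -1.0000, 5.0000)
after link 3: o_3 = (5.7321, 4.0000, 5.0000)
after link 4: o_4 = (4.7321, 4.0000, 9.0000)
after link 5: o_5 = (6.7321, 8.0000, 9.0000)
after link 6: o_6 = (5.0000, 9.0000, 11.0000)

5.000 9.000 11.000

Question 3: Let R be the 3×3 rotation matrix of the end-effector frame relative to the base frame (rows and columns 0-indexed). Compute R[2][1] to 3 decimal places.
End-effector y-axis (col 1 of R) = (-0.0000,-0.0000,-1.0000)
R[2][1] = -1.0000

-1.000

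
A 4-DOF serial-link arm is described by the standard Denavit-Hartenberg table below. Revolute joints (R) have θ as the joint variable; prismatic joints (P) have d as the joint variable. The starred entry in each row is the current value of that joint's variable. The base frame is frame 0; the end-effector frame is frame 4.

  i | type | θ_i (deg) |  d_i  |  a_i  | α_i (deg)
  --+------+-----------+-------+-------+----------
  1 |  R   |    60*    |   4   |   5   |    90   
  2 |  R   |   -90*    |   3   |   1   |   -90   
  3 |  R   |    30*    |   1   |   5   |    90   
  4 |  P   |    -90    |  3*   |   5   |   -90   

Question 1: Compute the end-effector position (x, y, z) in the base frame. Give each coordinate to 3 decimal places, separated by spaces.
after link 1: o_1 = (2.5000, 4.3301, 4.0000)
after link 2: o_2 = (5.0981, 2.8301, 3.0000)
after link 3: o_3 = (3.4330, 4.9462, -1.3301)
after link 4: o_4 = (3.1830, -0.6830, -2.8301)

3.183 -0.683 -2.830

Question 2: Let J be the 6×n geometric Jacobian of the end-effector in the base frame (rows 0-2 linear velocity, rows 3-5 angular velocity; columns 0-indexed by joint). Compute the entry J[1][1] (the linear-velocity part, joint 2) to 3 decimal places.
5.915

axis z_1 = (0.8660,-0.5000,0.0000); lever o_n−o_1 = (0.6830,-5.0131,-6.8301)
cross product → J_v[:, 1] = (3.4151,5.9151,-4.0000)
J_ω[:, 1] = z_1
entry J[1][1] = 5.9151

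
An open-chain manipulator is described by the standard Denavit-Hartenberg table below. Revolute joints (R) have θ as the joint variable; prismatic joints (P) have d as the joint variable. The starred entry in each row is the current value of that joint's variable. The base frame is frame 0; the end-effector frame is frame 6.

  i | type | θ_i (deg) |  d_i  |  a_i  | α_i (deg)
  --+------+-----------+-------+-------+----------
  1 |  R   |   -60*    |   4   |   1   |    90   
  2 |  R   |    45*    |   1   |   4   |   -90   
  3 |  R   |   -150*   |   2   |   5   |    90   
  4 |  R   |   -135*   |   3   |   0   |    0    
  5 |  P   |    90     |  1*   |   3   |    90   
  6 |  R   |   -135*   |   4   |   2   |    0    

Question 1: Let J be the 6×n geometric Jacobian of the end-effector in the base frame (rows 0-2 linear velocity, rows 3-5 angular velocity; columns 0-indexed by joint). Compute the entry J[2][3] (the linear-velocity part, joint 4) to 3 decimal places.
-3.626

axis z_3 = (0.5732,0.7392,-0.3536); lever o_n−o_3 = (4.1406,-0.9859,-2.6617)
cross product → J_v[:, 3] = (-2.3161,0.0618,-3.6258)
J_ω[:, 3] = z_3
entry J[2][3] = -3.6258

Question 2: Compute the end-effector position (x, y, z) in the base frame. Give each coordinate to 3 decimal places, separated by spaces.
after link 1: o_1 = (0.5000, -0.8660, 4.0000)
after link 2: o_2 = (1.0482, -3.8155, 6.8284)
after link 3: o_3 = (-3.3549, -1.1891, 5.1808)
after link 4: o_4 = (-1.6352, 1.0285, 4.1201)
after link 5: o_5 = (-1.8801, 1.0633, 0.9675)
after link 6: o_6 = (0.7857, -2.1750, 2.5191)

0.786 -2.175 2.519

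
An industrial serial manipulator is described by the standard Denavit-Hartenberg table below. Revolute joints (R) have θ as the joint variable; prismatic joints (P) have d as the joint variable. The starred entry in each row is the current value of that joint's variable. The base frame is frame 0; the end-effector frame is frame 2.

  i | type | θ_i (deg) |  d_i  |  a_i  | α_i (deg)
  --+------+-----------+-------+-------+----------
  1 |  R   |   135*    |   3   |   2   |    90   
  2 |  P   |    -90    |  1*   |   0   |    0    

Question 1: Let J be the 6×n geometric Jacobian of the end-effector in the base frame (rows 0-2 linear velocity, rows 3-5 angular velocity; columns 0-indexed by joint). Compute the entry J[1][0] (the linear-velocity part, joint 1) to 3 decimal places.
-0.707

axis z_0 = ẑ; lever o_n−o_0 = (-0.7071,2.1213,3.0000)
cross product → J_v[:, 0] = (-2.1213,-0.7071,0.0000)
J_ω[:, 0] = z_0
entry J[1][0] = -0.7071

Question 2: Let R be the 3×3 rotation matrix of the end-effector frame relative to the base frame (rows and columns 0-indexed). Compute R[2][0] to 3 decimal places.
-1.000

End-effector x-axis (col 0 of R) = (0.0000,0.0000,-1.0000)
R[2][0] = -1.0000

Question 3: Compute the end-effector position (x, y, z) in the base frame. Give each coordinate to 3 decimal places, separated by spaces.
after link 1: o_1 = (-1.4142, 1.4142, 3.0000)
after link 2: o_2 = (-0.7071, 2.1213, 3.0000)

-0.707 2.121 3.000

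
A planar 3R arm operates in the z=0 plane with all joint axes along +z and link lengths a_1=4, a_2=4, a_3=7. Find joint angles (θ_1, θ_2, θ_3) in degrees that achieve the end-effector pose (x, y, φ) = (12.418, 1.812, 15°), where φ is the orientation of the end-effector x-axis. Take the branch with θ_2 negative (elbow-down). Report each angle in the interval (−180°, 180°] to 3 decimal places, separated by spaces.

45.006 -90.007 60.001

wrist centre = target − a_3·(cos φ, sin φ) = (5.6565, 0.0003)
cos θ_2 = (31.9962−4²−4²)/(2·4·4) = -0.0001; θ_2 = -90.0068° (elbow-down)
β = atan2(0.0003,5.6565) = 0.0027°; ψ = atan2(-4.0000,3.9995) = -45.0034°
θ_1 = β − ψ = 45.0061°
θ_3 = φ − θ_1 − θ_2 = 60.0007° (wrapped to (-180°,180°])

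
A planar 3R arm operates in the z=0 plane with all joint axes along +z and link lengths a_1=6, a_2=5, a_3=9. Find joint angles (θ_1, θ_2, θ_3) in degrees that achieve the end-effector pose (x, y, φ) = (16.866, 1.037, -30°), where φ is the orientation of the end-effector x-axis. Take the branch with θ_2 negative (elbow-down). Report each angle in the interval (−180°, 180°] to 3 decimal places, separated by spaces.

wrist centre = target − a_3·(cos φ, sin φ) = (9.0718, 5.5370)
cos θ_2 = (112.9554−6²−5²)/(2·6·5) = 0.8659; θ_2 = -30.0117° (elbow-down)
β = atan2(5.5370,9.0718) = 31.3980°; ψ = atan2(-2.5009,10.3296) = -13.6099°
θ_1 = β − ψ = 45.0079°
θ_3 = φ − θ_1 − θ_2 = -44.9962° (wrapped to (-180°,180°])

45.008 -30.012 -44.996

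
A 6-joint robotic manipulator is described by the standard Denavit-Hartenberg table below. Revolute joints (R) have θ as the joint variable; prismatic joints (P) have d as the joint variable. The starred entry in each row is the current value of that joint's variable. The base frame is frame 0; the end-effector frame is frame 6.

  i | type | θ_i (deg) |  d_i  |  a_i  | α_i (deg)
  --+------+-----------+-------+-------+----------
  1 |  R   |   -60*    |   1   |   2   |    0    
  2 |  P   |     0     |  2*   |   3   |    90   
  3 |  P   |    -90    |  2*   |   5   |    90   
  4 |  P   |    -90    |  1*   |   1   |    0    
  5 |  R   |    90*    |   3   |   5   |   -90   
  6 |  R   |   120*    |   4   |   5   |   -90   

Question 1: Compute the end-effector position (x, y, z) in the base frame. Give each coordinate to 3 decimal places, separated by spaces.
-1.665 -7.116 -4.500

after link 1: o_1 = (1.0000, -1.7321, 1.0000)
after link 2: o_2 = (2.5000, -4.3301, 3.0000)
after link 3: o_3 = (0.7679, -5.3301, -2.0000)
after link 4: o_4 = (1.1340, -3.9641, -2.0000)
after link 5: o_5 = (-0.3660, -1.3660, -7.0000)
after link 6: o_6 = (-1.6651, -7.1160, -4.5000)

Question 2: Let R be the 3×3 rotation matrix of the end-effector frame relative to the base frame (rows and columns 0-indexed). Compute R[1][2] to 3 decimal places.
End-effector z-axis (col 2 of R) = (-0.2500,0.4330,0.8660)
R[1][2] = 0.4330

0.433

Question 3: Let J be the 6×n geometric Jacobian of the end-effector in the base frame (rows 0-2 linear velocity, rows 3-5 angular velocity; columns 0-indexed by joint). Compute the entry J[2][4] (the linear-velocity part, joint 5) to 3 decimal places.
axis z_4 = (-0.5000,0.8660,-0.0000); lever o_n−o_4 = (-2.7990,-3.1519,-2.5000)
cross product → J_v[:, 4] = (-2.1651,-1.2500,4.0000)
J_ω[:, 4] = z_4
entry J[2][4] = 4.0000

4.000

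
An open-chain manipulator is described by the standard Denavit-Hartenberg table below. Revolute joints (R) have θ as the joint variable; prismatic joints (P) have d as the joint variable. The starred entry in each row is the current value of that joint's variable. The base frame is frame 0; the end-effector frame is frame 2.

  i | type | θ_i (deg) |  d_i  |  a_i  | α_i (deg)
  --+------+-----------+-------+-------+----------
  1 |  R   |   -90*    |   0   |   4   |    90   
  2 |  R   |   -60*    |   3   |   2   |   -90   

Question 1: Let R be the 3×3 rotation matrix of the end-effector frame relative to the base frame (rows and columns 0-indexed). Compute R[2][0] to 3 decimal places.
-0.866

End-effector x-axis (col 0 of R) = (-0.0000,-0.5000,-0.8660)
R[2][0] = -0.8660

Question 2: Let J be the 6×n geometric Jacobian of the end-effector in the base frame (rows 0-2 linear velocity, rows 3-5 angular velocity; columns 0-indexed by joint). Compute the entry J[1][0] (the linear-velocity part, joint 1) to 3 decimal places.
-3.000

axis z_0 = ẑ; lever o_n−o_0 = (-3.0000,-5.0000,-1.7321)
cross product → J_v[:, 0] = (5.0000,-3.0000,0.0000)
J_ω[:, 0] = z_0
entry J[1][0] = -3.0000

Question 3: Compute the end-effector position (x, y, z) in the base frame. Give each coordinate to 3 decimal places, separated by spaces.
-3.000 -5.000 -1.732

after link 1: o_1 = (0.0000, -4.0000, 0.0000)
after link 2: o_2 = (-3.0000, -5.0000, -1.7321)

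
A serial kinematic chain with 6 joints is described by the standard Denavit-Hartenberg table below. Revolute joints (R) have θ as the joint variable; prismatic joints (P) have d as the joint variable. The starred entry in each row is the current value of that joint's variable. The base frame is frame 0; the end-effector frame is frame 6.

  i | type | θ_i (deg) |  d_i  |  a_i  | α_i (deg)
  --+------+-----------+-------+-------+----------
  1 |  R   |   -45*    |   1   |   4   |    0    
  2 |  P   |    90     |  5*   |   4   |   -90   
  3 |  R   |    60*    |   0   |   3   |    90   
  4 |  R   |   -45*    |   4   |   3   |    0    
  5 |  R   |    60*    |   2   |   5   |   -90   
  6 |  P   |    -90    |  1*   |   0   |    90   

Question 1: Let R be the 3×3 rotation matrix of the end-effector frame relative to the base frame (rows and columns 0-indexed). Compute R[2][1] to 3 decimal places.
End-effector y-axis (col 1 of R) = (-0.7745,0.5915,0.2241)
R[2][1] = 0.2241

0.224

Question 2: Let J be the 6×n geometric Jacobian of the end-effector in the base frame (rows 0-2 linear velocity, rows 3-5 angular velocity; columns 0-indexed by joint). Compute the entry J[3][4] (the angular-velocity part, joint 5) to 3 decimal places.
0.612

axis z_4 = (0.6124,0.6124,0.5000); lever o_n−o_4 = (1.2427,4.4388,-2.9584)
cross product → J_v[:, 4] = (-4.0311,2.4330,1.9572)
J_ω[:, 4] = z_4
entry J[3][4] = 0.6124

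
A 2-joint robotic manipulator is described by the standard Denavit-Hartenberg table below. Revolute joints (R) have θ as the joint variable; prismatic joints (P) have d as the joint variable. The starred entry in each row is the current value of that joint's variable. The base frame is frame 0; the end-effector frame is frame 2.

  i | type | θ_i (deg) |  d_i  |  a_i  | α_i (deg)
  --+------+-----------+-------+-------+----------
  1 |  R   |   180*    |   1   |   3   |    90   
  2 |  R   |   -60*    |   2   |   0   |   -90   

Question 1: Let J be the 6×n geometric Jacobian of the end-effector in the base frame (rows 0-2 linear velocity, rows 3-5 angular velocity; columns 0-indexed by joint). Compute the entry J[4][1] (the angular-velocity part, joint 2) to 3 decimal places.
1.000

axis z_1 = (0.0000,1.0000,0.0000); lever o_n−o_1 = (0.0000,2.0000,0.0000)
cross product → J_v[:, 1] = (0.0000,0.0000,-0.0000)
J_ω[:, 1] = z_1
entry J[4][1] = 1.0000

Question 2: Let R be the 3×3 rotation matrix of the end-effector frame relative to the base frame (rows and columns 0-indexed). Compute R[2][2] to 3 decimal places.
0.500

End-effector z-axis (col 2 of R) = (-0.8660,0.0000,0.5000)
R[2][2] = 0.5000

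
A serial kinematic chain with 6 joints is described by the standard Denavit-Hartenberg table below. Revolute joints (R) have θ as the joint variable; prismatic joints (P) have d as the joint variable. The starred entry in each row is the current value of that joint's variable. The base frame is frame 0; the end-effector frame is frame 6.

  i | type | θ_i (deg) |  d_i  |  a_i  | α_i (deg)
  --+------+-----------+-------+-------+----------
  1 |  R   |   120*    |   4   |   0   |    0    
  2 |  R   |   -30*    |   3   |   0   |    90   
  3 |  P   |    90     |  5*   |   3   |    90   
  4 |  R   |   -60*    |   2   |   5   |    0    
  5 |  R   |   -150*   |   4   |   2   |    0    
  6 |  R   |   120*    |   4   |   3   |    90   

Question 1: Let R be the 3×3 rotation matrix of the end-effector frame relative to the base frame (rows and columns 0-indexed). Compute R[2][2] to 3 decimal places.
End-effector z-axis (col 2 of R) = (0.0000,-0.0000,-1.0000)
R[2][2] = -1.0000

-1.000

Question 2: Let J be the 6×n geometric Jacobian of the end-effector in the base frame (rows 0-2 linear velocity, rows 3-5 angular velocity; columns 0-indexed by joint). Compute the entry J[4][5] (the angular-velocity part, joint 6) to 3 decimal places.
axis z_5 = (0.0000,1.0000,-0.0000); lever o_n−o_5 = (-3.0000,4.0000,0.0000)
cross product → J_v[:, 5] = (0.0000,0.0000,3.0000)
J_ω[:, 5] = z_5
entry J[4][5] = 1.0000

1.000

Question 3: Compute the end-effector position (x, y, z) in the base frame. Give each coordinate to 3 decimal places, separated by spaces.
after link 1: o_1 = (0.0000, 0.0000, 4.0000)
after link 2: o_2 = (0.0000, 0.0000, 7.0000)
after link 3: o_3 = (5.0000, -0.0000, 10.0000)
after link 4: o_4 = (0.6699, 2.0000, 12.5000)
after link 5: o_5 = (1.6699, 6.0000, 10.7679)
after link 6: o_6 = (-1.3301, 10.0000, 10.7679)

-1.330 10.000 10.768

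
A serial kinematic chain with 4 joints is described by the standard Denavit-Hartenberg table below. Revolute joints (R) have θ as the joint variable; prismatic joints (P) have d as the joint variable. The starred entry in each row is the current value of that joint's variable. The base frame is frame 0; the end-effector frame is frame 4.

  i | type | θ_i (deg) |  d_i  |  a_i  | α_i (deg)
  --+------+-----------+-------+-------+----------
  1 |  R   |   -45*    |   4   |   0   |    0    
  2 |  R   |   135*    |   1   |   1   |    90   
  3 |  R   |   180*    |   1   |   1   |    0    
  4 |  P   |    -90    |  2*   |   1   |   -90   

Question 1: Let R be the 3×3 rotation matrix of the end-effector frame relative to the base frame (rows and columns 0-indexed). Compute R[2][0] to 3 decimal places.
End-effector x-axis (col 0 of R) = (-0.0000,0.0000,1.0000)
R[2][0] = 1.0000

1.000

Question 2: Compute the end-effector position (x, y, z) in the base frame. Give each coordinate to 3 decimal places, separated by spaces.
after link 1: o_1 = (0.0000, 0.0000, 4.0000)
after link 2: o_2 = (0.0000, 1.0000, 5.0000)
after link 3: o_3 = (1.0000, 0.0000, 5.0000)
after link 4: o_4 = (3.0000, 0.0000, 6.0000)

3.000 0.000 6.000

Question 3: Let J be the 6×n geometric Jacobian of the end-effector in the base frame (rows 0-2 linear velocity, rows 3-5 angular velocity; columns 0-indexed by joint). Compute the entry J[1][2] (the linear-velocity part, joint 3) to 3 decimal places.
-1.000

axis z_2 = (1.0000,0.0000,0.0000); lever o_n−o_2 = (3.0000,-1.0000,1.0000)
cross product → J_v[:, 2] = (0.0000,-1.0000,-1.0000)
J_ω[:, 2] = z_2
entry J[1][2] = -1.0000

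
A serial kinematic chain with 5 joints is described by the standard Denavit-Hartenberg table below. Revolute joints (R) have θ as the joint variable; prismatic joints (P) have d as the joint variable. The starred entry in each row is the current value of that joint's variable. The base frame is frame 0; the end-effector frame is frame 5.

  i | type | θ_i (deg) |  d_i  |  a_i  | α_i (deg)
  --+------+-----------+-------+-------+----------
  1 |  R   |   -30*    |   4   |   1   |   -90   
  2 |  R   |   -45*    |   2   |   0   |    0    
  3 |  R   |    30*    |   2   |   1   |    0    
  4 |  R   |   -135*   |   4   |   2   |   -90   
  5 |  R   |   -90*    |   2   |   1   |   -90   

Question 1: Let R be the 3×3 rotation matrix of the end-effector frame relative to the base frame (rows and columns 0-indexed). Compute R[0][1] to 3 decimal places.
-0.433

End-effector y-axis (col 1 of R) = (-0.4330,0.2500,-0.8660)
R[0][1] = -0.4330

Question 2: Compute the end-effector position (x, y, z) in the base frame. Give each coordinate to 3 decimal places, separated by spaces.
5.569 7.177 6.991

after link 1: o_1 = (0.8660, -0.5000, 4.0000)
after link 2: o_2 = (1.8660, 1.2321, 4.0000)
after link 3: o_3 = (3.7025, 2.4811, 4.2588)
after link 4: o_4 = (4.2025, 6.8113, 5.2588)
after link 5: o_5 = (5.5686, 7.1773, 6.9909)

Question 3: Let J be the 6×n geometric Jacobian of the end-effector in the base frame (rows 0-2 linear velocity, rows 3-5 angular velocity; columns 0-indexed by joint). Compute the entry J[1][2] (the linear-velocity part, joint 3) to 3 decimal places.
axis z_2 = (0.5000,0.8660,0.0000); lever o_n−o_2 = (3.7025,5.9452,2.9909)
cross product → J_v[:, 2] = (2.5902,-1.4954,-0.2339)
J_ω[:, 2] = z_2
entry J[1][2] = -1.4954

-1.495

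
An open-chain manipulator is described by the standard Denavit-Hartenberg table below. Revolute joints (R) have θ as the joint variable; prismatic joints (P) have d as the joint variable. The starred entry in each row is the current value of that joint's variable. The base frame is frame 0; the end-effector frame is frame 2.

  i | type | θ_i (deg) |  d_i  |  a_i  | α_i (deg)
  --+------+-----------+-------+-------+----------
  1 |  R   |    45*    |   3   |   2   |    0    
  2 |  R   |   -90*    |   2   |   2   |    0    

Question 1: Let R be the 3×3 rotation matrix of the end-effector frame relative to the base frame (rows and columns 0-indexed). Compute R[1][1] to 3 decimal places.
0.707

End-effector y-axis (col 1 of R) = (0.7071,0.7071,0.0000)
R[1][1] = 0.7071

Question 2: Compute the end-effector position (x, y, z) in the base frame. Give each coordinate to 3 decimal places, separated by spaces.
2.828 -0.000 5.000

after link 1: o_1 = (1.4142, 1.4142, 3.0000)
after link 2: o_2 = (2.8284, -0.0000, 5.0000)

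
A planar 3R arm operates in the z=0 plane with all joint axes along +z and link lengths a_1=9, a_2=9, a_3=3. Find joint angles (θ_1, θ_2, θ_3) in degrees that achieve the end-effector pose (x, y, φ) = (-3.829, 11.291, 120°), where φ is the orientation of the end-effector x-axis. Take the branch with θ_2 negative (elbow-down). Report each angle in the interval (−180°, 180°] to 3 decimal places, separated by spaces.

wrist centre = target − a_3·(cos φ, sin φ) = (-2.3290, 8.6929)
cos θ_2 = (80.9912−9²−9²)/(2·9·9) = -0.5001; θ_2 = -120.0036° (elbow-down)
β = atan2(8.6929,-2.3290) = 104.9984°; ψ = atan2(-7.7939,4.4995) = -60.0018°
θ_1 = β − ψ = 165.0002°
θ_3 = φ − θ_1 − θ_2 = 75.0034° (wrapped to (-180°,180°])

165.000 -120.004 75.003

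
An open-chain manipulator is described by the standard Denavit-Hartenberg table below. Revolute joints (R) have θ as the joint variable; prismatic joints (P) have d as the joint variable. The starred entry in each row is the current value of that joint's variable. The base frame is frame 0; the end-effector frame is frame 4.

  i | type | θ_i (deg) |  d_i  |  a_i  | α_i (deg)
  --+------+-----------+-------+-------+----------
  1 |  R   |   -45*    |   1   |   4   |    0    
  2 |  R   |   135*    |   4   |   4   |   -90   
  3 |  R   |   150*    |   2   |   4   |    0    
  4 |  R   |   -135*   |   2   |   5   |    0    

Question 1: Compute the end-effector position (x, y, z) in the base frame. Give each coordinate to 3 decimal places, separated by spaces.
-1.172 2.537 1.706

after link 1: o_1 = (2.8284, -2.8284, 1.0000)
after link 2: o_2 = (2.8284, 1.1716, 5.0000)
after link 3: o_3 = (0.8284, -2.2925, 3.0000)
after link 4: o_4 = (-1.1716, 2.5371, 1.7059)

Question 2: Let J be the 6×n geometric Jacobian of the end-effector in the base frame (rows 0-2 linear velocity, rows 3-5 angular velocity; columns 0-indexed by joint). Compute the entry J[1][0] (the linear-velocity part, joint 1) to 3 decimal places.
-1.172

axis z_0 = ẑ; lever o_n−o_0 = (-1.1716,2.5371,1.7059)
cross product → J_v[:, 0] = (-2.5371,-1.1716,0.0000)
J_ω[:, 0] = z_0
entry J[1][0] = -1.1716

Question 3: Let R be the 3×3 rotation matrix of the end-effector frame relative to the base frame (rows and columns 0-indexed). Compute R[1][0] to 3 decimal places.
End-effector x-axis (col 0 of R) = (-0.0000,0.9659,-0.2588)
R[1][0] = 0.9659

0.966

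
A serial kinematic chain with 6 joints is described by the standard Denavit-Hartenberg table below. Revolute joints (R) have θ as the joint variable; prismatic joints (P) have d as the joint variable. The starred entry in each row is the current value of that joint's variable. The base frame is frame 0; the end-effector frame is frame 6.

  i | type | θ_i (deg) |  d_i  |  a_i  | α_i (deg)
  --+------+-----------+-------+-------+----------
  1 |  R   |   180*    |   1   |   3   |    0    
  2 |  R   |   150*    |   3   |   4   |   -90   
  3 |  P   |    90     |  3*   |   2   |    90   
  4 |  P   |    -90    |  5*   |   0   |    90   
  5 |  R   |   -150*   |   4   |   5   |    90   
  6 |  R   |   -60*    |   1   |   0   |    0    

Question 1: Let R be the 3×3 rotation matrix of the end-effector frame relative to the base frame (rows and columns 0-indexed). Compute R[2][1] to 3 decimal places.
End-effector y-axis (col 1 of R) = (-0.0000,0.8660,0.5000)
R[2][1] = 0.5000

0.500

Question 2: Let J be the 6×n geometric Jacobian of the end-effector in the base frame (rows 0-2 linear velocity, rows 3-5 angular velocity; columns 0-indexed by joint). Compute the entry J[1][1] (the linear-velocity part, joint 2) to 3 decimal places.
10.294

axis z_1 = (0.0000,0.0000,1.0000); lever o_n−o_1 = (10.2942,3.0981,5.0000)
cross product → J_v[:, 1] = (-3.0981,10.2942,0.0000)
J_ω[:, 1] = z_1
entry J[1][1] = 10.2942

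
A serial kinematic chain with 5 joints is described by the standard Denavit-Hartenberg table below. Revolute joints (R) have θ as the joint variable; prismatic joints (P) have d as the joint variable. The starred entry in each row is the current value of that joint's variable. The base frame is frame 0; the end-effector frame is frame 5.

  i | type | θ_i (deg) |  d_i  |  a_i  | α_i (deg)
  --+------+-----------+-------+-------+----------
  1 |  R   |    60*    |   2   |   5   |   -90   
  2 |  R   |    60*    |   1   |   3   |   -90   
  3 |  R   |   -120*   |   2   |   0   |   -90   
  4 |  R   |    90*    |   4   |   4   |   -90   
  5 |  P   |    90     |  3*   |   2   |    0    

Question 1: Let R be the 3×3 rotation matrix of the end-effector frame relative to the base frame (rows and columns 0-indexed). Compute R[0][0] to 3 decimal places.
0.217

End-effector x-axis (col 0 of R) = (0.2165,-0.6250,0.7500)
R[0][0] = 0.2165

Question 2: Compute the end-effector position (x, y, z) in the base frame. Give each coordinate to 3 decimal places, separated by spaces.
5.442 8.230 -2.397

after link 1: o_1 = (2.5000, 4.3301, 2.0000)
after link 2: o_2 = (2.3840, 6.1292, -0.5981)
after link 3: o_3 = (1.5179, 4.6292, -1.5981)
after link 4: o_4 = (2.3840, 10.1292, -2.5981)
after link 5: o_5 = (5.4420, 8.2296, -2.3971)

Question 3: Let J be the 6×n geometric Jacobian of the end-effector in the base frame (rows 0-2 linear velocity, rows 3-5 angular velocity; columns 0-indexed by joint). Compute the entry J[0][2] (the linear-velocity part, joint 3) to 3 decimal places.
axis z_2 = (-0.4330,-0.7500,-0.5000); lever o_n−o_2 = (3.0580,2.1005,-1.7990)
cross product → J_v[:, 2] = (2.3995,-2.3080,1.3840)
J_ω[:, 2] = z_2
entry J[0][2] = 2.3995

2.400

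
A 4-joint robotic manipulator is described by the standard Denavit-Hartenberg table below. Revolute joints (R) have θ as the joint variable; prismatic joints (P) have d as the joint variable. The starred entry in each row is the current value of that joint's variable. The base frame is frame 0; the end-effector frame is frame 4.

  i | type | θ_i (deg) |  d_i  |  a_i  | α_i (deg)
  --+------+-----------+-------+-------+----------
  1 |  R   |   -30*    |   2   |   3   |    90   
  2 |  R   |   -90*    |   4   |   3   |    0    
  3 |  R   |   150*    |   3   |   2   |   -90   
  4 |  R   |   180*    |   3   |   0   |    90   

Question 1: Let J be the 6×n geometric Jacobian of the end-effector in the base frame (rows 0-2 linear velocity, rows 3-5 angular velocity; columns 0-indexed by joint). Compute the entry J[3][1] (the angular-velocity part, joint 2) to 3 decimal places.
-0.500

axis z_1 = (-0.5000,-0.8660,0.0000); lever o_n−o_1 = (-4.8840,-5.2631,0.2321)
cross product → J_v[:, 1] = (-0.2010,0.1160,-1.5981)
J_ω[:, 1] = z_1
entry J[3][1] = -0.5000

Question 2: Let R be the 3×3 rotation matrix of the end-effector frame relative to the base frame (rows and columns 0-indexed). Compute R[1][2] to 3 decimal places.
End-effector z-axis (col 2 of R) = (0.5000,0.8660,0.0000)
R[1][2] = 0.8660

0.866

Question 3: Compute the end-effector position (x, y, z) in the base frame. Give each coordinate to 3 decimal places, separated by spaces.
after link 1: o_1 = (2.5981, -1.5000, 2.0000)
after link 2: o_2 = (0.5981, -4.9641, -1.0000)
after link 3: o_3 = (-0.0359, -8.0622, 0.7321)
after link 4: o_4 = (-2.2859, -6.7631, 2.2321)

-2.286 -6.763 2.232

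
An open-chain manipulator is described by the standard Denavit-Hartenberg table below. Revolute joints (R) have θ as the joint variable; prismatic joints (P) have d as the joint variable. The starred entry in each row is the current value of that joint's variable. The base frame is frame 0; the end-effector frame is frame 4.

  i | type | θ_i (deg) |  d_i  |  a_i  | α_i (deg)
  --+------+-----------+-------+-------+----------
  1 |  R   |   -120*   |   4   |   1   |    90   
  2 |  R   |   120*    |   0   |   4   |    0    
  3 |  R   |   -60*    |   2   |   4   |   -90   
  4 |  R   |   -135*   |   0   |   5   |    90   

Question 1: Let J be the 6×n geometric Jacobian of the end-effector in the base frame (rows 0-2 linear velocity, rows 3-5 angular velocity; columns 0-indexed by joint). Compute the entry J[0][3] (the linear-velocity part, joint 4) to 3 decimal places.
-3.946

axis z_3 = (0.4330,0.7500,0.5000); lever o_n−o_3 = (-2.1780,3.2987,-3.0619)
cross product → J_v[:, 3] = (-3.9457,0.2368,3.0619)
J_ω[:, 3] = z_3
entry J[0][3] = -3.9457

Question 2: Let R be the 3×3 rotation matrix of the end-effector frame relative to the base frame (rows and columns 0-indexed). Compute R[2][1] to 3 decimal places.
End-effector y-axis (col 1 of R) = (0.4330,0.7500,0.5000)
R[2][1] = 0.5000

0.500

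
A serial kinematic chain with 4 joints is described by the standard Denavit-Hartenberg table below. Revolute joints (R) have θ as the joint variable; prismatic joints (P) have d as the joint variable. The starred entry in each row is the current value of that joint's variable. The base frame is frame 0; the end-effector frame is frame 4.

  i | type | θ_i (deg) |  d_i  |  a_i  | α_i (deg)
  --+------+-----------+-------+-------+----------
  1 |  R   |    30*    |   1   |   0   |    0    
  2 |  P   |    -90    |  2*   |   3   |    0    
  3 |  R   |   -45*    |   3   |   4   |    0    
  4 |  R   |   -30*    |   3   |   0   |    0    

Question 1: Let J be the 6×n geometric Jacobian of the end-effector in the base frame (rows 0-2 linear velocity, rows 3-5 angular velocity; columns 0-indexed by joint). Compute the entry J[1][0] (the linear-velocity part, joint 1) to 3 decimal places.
0.465

axis z_0 = ẑ; lever o_n−o_0 = (0.4647,-6.4618,9.0000)
cross product → J_v[:, 0] = (6.4618,0.4647,-0.0000)
J_ω[:, 0] = z_0
entry J[1][0] = 0.4647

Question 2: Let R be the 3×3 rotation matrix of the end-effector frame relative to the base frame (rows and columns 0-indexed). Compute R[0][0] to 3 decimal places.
End-effector x-axis (col 0 of R) = (-0.7071,-0.7071,0.0000)
R[0][0] = -0.7071

-0.707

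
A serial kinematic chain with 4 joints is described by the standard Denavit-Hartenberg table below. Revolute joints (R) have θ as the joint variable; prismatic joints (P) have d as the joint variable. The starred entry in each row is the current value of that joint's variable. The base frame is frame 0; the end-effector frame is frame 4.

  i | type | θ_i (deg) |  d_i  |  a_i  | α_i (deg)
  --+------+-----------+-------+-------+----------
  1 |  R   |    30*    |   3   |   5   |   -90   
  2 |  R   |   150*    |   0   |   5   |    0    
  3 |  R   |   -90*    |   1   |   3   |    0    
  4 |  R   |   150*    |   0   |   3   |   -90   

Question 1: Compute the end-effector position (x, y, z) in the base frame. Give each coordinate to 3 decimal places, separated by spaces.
-0.871 0.652 -0.598

after link 1: o_1 = (4.3301, 2.5000, 3.0000)
after link 2: o_2 = (0.5801, 0.3349, 0.5000)
after link 3: o_3 = (1.3792, 1.9510, -2.0981)
after link 4: o_4 = (-0.8708, 0.6519, -0.5981)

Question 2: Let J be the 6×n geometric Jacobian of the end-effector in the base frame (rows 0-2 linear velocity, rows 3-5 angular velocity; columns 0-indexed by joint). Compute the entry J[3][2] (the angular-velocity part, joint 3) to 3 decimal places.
axis z_2 = (-0.5000,0.8660,0.0000); lever o_n−o_2 = (-1.4510,0.3170,-1.0981)
cross product → J_v[:, 2] = (-0.9510,-0.5490,1.0981)
J_ω[:, 2] = z_2
entry J[3][2] = -0.5000

-0.500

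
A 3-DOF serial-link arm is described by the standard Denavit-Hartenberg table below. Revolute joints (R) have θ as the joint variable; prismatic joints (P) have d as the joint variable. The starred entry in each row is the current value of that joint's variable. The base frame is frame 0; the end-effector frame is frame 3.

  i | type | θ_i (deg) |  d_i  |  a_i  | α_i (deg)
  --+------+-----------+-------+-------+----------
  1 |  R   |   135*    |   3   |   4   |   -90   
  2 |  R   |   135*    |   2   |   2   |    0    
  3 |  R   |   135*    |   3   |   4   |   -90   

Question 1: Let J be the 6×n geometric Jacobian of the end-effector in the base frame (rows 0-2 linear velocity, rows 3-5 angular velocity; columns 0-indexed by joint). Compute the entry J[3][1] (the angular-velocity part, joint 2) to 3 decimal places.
-0.707

axis z_1 = (-0.7071,-0.7071,0.0000); lever o_n−o_1 = (-2.5355,-4.5355,2.5858)
cross product → J_v[:, 1] = (-1.8284,1.8284,1.4142)
J_ω[:, 1] = z_1
entry J[3][1] = -0.7071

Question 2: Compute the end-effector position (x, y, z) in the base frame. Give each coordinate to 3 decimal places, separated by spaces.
-5.364 -1.707 5.586

after link 1: o_1 = (-2.8284, 2.8284, 3.0000)
after link 2: o_2 = (-3.2426, 0.4142, 1.5858)
after link 3: o_3 = (-5.3640, -1.7071, 5.5858)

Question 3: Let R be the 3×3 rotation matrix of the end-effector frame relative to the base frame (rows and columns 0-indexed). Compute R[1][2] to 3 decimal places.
0.707

End-effector z-axis (col 2 of R) = (-0.7071,0.7071,0.0000)
R[1][2] = 0.7071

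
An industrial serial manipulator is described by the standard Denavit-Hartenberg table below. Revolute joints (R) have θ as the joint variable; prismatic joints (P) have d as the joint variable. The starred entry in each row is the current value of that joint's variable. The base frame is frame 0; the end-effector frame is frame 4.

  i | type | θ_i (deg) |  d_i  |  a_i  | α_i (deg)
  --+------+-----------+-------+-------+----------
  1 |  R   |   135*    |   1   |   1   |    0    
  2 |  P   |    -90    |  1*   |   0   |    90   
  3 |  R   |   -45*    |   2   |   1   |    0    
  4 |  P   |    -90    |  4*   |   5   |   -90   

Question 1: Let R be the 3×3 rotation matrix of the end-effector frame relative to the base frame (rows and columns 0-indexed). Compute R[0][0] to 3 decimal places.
-0.500

End-effector x-axis (col 0 of R) = (-0.5000,-0.5000,-0.7071)
R[0][0] = -0.5000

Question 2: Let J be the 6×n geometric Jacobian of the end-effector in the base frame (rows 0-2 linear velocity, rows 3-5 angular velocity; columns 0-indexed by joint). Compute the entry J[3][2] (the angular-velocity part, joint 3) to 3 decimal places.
axis z_2 = (0.7071,-0.7071,0.0000); lever o_n−o_2 = (2.2426,-6.2426,-4.2426)
cross product → J_v[:, 2] = (3.0000,3.0000,-2.8284)
J_ω[:, 2] = z_2
entry J[3][2] = 0.7071

0.707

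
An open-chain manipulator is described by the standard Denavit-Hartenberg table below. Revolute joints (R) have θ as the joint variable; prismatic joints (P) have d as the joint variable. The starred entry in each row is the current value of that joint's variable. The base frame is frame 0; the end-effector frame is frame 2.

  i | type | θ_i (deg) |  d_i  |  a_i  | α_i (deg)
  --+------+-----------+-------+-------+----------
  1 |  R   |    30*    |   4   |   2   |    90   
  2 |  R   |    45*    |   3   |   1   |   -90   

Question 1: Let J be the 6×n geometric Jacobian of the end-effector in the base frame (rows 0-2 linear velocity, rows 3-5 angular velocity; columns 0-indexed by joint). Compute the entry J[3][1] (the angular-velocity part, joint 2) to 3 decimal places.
axis z_1 = (0.5000,-0.8660,0.0000); lever o_n−o_1 = (2.1124,-2.2445,0.7071)
cross product → J_v[:, 1] = (-0.6124,-0.3536,0.7071)
J_ω[:, 1] = z_1
entry J[3][1] = 0.5000

0.500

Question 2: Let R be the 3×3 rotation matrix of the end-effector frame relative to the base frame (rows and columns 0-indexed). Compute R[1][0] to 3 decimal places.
0.354

End-effector x-axis (col 0 of R) = (0.6124,0.3536,0.7071)
R[1][0] = 0.3536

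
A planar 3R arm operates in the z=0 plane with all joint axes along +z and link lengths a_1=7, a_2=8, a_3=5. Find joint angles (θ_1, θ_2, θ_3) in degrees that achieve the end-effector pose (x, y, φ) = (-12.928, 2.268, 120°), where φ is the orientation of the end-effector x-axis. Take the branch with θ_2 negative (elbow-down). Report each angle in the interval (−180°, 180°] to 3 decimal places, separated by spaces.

wrist centre = target − a_3·(cos φ, sin φ) = (-10.4280, -2.0621)
cos θ_2 = (112.9956−7²−8²)/(2·7·8) = -0.0000; θ_2 = -90.0023° (elbow-down)
β = atan2(-2.0621,-10.4280) = -168.8141°; ψ = atan2(-8.0000,6.9997) = -48.8154°
θ_1 = β − ψ = -119.9988°
θ_3 = φ − θ_1 − θ_2 = -29.9990° (wrapped to (-180°,180°])

-119.999 -90.002 -29.999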